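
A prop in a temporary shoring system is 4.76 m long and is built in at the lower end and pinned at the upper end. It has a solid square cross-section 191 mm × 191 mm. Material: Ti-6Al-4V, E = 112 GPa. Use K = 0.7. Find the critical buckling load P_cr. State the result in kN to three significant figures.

I = a⁴/12 = 191⁴/12 = 1.109×10^8 mm⁴
I = 1.109×10^8 mm⁴ = 1.109×10^-4 m⁴
Effective length L_e = K·L = 0.7 × 4.76 = 3.332 m
P_cr = π²EI / L_e² = π² × 112×10⁹ × 1.109×10^-4 / 3.332² = 1.104×10^7 N

P_cr ≈ 11000 kN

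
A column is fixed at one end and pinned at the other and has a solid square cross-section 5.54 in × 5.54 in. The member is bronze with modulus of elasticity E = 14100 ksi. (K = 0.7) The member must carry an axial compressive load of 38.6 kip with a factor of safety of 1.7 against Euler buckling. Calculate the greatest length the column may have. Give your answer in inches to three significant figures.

L_max ≈ 583 in

I = a⁴/12 = 5.54⁴/12 = 78.50 in⁴
Required critical load P_cr = n·P = 1.7 × 38.6 = 65.62 kip = 6.562×10^4 lb
From P_cr = π²EI/(K·L)²:  L = (1/K)·√(π²EI/P_cr) = (1/0.7)·√(π²×1.41×10^7×78.50/6.562×10^4)
L = 583 in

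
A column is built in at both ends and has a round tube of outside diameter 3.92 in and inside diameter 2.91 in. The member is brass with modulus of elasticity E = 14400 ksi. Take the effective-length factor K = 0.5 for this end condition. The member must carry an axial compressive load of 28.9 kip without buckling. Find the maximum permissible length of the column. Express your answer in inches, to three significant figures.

L_max ≈ 398 in

d_o = 3.92 in, d_i = 2.91 in
I = π(d_o⁴ − d_i⁴)/64 = π(3.92⁴ − 2.910⁴)/64 = 8.071 in⁴
At the buckling limit P_cr = P = 2.890×10^4 lb
From P_cr = π²EI/(K·L)²:  L = (1/K)·√(π²EI/P_cr) = (1/0.5)·√(π²×1.44×10^7×8.071/2.890×10^4)
L = 398 in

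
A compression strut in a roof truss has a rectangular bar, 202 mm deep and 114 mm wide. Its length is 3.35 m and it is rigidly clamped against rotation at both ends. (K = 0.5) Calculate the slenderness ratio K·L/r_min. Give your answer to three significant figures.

For a rectangle r_min = b/√12 = 114/√12 = 32.91 mm
L_e = K·L = 0.5 × 3.35 m = 1.675 m = 1675.0 mm
λ = L_e / r_min = 1675.0 / 32.91 = 50.9

λ ≈ 50.9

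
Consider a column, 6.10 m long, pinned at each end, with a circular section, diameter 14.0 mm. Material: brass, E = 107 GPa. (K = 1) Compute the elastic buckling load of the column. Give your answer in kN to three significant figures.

P_cr ≈ 0.0535 kN

I = πd⁴/64 = π×14.0⁴/64 = 1.886×10^3 mm⁴
I = 1.886×10^3 mm⁴ = 1.886×10^-9 m⁴
Effective length L_e = K·L = 1 × 6.10 = 6.100 m
P_cr = π²EI / L_e² = π² × 107×10⁹ × 1.886×10^-9 / 6.100² = 53.52 N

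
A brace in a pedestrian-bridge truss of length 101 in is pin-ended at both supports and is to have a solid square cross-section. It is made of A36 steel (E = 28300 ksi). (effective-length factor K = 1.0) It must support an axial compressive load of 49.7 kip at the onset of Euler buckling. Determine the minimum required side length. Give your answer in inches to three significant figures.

L_e = K·L = 1 × 101 = 101.0 in
Required I = P_cr·L_e²/(π²E) = 4.970×10^4 × 101.0² / (π² × 2.83×10^7) = 1.815 in⁴
Solid square: I = a⁴/12  ⇒  a = (12I)^(1/4) = (12×1.815)^(1/4) = 2.16 in

a ≈ 2.16 in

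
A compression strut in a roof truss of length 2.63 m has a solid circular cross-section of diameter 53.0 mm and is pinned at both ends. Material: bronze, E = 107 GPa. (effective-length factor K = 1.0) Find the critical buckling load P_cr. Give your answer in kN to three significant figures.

I = πd⁴/64 = π×53.0⁴/64 = 3.873×10^5 mm⁴
I = 3.873×10^5 mm⁴ = 3.873×10^-7 m⁴
Effective length L_e = K·L = 1 × 2.63 = 2.630 m
P_cr = π²EI / L_e² = π² × 107×10⁹ × 3.873×10^-7 / 2.630² = 5.914×10^4 N

P_cr ≈ 59.1 kN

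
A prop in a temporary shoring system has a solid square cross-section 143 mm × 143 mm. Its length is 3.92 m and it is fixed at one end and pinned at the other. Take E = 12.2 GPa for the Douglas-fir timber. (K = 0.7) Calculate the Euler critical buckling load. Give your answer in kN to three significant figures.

P_cr ≈ 557 kN

I = a⁴/12 = 143⁴/12 = 3.485×10^7 mm⁴
I = 3.485×10^7 mm⁴ = 3.485×10^-5 m⁴
Effective length L_e = K·L = 0.7 × 3.92 = 2.744 m
P_cr = π²EI / L_e² = π² × 12.2×10⁹ × 3.485×10^-5 / 2.744² = 5.573×10^5 N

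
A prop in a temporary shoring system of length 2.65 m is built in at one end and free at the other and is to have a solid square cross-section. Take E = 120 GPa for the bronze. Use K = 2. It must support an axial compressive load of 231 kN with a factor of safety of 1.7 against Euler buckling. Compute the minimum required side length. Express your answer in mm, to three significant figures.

Required P_cr = n·P = 1.7 × 231 = 392.7 kN
L_e = K·L = 2 × 2.65 = 5.300 m
Required I = P_cr·L_e²/(π²E) = 3.927×10^5 × 5.300² / (π² × 1.20×10^11) = 9.314×10^-6 m⁴
I_req = 9.314×10^6 mm⁴
Solid square: I = a⁴/12  ⇒  a = (12I)^(1/4) = (12×9.314×10^6)^(1/4) = 103 mm

a ≈ 103 mm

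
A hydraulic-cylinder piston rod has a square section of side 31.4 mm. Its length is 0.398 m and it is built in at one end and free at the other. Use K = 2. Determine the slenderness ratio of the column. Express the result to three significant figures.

λ ≈ 87.8

I = a⁴/12 = 31.4⁴/12 = 8.101×10^4 mm⁴
A = 986.0 mm²;  r_min = √(I/A) = √(8.101×10^4/986.0) = 9.064 mm
L_e = K·L = 2 × 0.398 m = 0.7960 m = 796.00 mm
λ = L_e / r_min = 796.00 / 9.064 = 87.8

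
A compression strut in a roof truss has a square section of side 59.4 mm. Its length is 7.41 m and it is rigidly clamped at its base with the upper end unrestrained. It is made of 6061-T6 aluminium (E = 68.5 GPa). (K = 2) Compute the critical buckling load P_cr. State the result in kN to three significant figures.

P_cr ≈ 3.19 kN

I = a⁴/12 = 59.4⁴/12 = 1.037×10^6 mm⁴
I = 1.037×10^6 mm⁴ = 1.037×10^-6 m⁴
Effective length L_e = K·L = 2 × 7.41 = 14.82 m
P_cr = π²EI / L_e² = π² × 68.5×10⁹ × 1.037×10^-6 / 14.82² = 3.193×10^3 N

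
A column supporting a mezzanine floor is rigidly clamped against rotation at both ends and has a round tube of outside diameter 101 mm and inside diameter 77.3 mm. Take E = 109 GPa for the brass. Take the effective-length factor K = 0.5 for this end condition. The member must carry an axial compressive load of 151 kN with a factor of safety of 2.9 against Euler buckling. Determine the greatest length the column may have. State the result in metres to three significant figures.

L_max ≈ 5.74 m

d_o = 101 mm, d_i = 77.3 mm
I = π(d_o⁴ − d_i⁴)/64 = π(101⁴ − 77.30⁴)/64 = 3.355×10^6 mm⁴
I = 3.355×10^-6 m⁴
Required critical load P_cr = n·P = 2.9 × 151 = 437.9 kN = 4.379×10^5 N
From P_cr = π²EI/(K·L)²:  L = (1/K)·√(π²EI/P_cr) = (1/0.5)·√(π²×1.09×10^11×3.355×10^-6/4.379×10^5)
L = 5.74 m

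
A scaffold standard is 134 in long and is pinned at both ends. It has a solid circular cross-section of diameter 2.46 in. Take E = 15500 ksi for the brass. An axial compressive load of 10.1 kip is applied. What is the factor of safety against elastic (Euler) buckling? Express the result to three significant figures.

I = πd⁴/64 = π×2.46⁴/64 = 1.798 in⁴
Effective length L_e = K·L = 1 × 134 = 134.0 in
P_cr = π²EI / L_e² = π² × 15500×10³ × 1.798 / 134.0² = 1.532×10^4 lb
Factor of safety n = P_cr / P = 15.316 / 10.1 = 1.52

n ≈ 1.52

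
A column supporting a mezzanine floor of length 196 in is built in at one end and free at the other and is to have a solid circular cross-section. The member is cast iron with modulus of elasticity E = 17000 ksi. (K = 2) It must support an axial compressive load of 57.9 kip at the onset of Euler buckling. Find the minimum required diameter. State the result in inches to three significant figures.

d ≈ 5.73 in

L_e = K·L = 2 × 196 = 392.0 in
Required I = P_cr·L_e²/(π²E) = 5.790×10^4 × 392.0² / (π² × 1.70×10^7) = 53.03 in⁴
Solid circle: I = πd⁴/64  ⇒  d = (64I/π)^(1/4) = (64×53.03/π)^(1/4) = 5.73 in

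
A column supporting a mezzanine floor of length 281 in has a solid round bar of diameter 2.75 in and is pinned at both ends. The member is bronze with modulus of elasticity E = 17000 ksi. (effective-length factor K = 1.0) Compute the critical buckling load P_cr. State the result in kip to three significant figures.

P_cr ≈ 5.97 kip

I = πd⁴/64 = π×2.75⁴/64 = 2.807 in⁴
Effective length L_e = K·L = 1 × 281 = 281.0 in
P_cr = π²EI / L_e² = π² × 17000×10³ × 2.807 / 281.0² = 5.965×10^3 lb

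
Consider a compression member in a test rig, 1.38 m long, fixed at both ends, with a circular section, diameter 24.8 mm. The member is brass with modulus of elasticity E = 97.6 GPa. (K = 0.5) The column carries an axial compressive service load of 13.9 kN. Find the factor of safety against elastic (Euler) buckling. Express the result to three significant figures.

I = πd⁴/64 = π×24.8⁴/64 = 1.857×10^4 mm⁴
I = 1.857×10^4 mm⁴ = 1.857×10^-8 m⁴
Effective length L_e = K·L = 0.5 × 1.38 = 0.6900 m
P_cr = π²EI / L_e² = π² × 97.6×10⁹ × 1.857×10^-8 / 0.6900² = 3.757×10^4 N
Factor of safety n = P_cr / P = 37.569 / 13.9 = 2.70

n ≈ 2.70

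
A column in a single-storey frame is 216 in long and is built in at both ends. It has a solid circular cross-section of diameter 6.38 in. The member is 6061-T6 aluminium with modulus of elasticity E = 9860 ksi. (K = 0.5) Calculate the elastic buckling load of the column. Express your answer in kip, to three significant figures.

P_cr ≈ 679 kip

I = πd⁴/64 = π×6.38⁴/64 = 81.33 in⁴
Effective length L_e = K·L = 0.5 × 216 = 108.0 in
P_cr = π²EI / L_e² = π² × 9860×10³ × 81.33 / 108.0² = 6.785×10^5 lb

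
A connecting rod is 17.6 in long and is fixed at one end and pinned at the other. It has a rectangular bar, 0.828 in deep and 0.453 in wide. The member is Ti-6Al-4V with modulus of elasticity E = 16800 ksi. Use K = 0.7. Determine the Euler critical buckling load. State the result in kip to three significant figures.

Buckling occurs about the weak axis: I_min = h·b³/12 with b = 0.453 in (the shorter side).
I_min = 0.828×0.453³/12 = 6.414×10^-3 in⁴
Effective length L_e = K·L = 0.7 × 17.6 = 12.32 in
P_cr = π²EI / L_e² = π² × 16800×10³ × 6.414×10^-3 / 12.32² = 7.007×10^3 lb

P_cr ≈ 7.01 kip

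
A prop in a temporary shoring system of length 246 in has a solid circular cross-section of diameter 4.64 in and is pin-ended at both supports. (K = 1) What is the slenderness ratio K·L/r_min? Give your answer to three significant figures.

λ ≈ 212

I = πd⁴/64 = π×4.64⁴/64 = 22.75 in⁴
A = 16.91 in²;  r_min = √(I/A) = √(22.75/16.91) = 1.160 in
L_e = K·L = 1 × 246 = 246.0 in
λ = L_e / r_min = 246.00 / 1.160 = 212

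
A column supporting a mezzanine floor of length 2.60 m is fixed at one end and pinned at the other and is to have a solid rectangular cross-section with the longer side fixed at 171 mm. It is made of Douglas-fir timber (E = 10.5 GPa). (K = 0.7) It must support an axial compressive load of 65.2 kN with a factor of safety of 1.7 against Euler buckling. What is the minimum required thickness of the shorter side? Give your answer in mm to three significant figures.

b ≈ 62.9 mm

Required P_cr = n·P = 1.7 × 65.2 = 110.8 kN
L_e = K·L = 0.7 × 2.60 = 1.820 m
Required I = P_cr·L_e²/(π²E) = 1.108×10^5 × 1.820² / (π² × 1.05×10^10) = 3.543×10^-6 m⁴
I_req = 3.543×10^6 mm⁴
Rectangle, weak axis: I_min = h·b³/12 with h = 171 mm fixed  ⇒  b = (12I/h)^(1/3) = 62.9 mm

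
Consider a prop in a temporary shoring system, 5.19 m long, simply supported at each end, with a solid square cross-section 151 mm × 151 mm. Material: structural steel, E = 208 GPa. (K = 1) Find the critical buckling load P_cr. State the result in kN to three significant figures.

P_cr ≈ 3300 kN

I = a⁴/12 = 151⁴/12 = 4.332×10^7 mm⁴
I = 4.332×10^7 mm⁴ = 4.332×10^-5 m⁴
Effective length L_e = K·L = 1 × 5.19 = 5.190 m
P_cr = π²EI / L_e² = π² × 208×10⁹ × 4.332×10^-5 / 5.190² = 3.302×10^6 N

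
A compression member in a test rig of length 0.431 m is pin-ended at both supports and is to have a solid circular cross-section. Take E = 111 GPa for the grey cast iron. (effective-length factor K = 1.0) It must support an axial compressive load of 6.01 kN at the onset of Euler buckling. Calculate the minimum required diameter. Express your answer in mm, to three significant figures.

d ≈ 12.0 mm

L_e = K·L = 1 × 0.431 = 0.4310 m
Required I = P_cr·L_e²/(π²E) = 6.010×10^3 × 0.4310² / (π² × 1.11×10^11) = 1.019×10^-9 m⁴
I_req = 1.019×10^3 mm⁴
Solid circle: I = πd⁴/64  ⇒  d = (64I/π)^(1/4) = (64×1.019×10^3/π)^(1/4) = 12.0 mm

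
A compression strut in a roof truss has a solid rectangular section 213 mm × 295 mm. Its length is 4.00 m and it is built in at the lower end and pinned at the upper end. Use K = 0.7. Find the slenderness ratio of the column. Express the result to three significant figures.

λ ≈ 45.5

For a rectangle r_min = b/√12 = 213/√12 = 61.49 mm
L_e = K·L = 0.7 × 4.00 m = 2.800 m = 2800.0 mm
λ = L_e / r_min = 2800.0 / 61.49 = 45.5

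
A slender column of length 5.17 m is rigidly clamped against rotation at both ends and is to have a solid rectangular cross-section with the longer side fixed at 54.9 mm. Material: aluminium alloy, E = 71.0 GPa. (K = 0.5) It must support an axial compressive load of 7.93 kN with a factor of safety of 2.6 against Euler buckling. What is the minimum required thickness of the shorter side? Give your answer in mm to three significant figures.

b ≈ 35.0 mm

Required P_cr = n·P = 2.6 × 7.93 = 20.62 kN
L_e = K·L = 0.5 × 5.17 = 2.585 m
Required I = P_cr·L_e²/(π²E) = 2.062×10^4 × 2.585² / (π² × 7.10×10^10) = 1.966×10^-7 m⁴
I_req = 1.966×10^5 mm⁴
Rectangle, weak axis: I_min = h·b³/12 with h = 54.9 mm fixed  ⇒  b = (12I/h)^(1/3) = 35.0 mm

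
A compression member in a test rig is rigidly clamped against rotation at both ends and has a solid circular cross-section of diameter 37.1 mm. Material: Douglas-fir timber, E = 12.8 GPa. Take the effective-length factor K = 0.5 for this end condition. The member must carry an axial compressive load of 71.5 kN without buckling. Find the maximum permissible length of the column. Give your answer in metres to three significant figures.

I = πd⁴/64 = π×37.1⁴/64 = 9.300×10^4 mm⁴
I = 9.300×10^-8 m⁴
At the buckling limit P_cr = P = 7.150×10^4 N
From P_cr = π²EI/(K·L)²:  L = (1/K)·√(π²EI/P_cr) = (1/0.5)·√(π²×1.28×10^10×9.300×10^-8/7.150×10^4)
L = 0.811 m

L_max ≈ 0.811 m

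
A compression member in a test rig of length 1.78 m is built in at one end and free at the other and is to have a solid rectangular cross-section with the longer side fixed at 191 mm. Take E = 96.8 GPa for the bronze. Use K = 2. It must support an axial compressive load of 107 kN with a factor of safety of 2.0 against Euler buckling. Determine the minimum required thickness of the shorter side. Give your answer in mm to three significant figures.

Required P_cr = n·P = 2.0 × 107 = 214.0 kN
L_e = K·L = 2 × 1.78 = 3.560 m
Required I = P_cr·L_e²/(π²E) = 2.140×10^5 × 3.560² / (π² × 9.68×10^10) = 2.839×10^-6 m⁴
I_req = 2.839×10^6 mm⁴
Rectangle, weak axis: I_min = h·b³/12 with h = 191 mm fixed  ⇒  b = (12I/h)^(1/3) = 56.3 mm

b ≈ 56.3 mm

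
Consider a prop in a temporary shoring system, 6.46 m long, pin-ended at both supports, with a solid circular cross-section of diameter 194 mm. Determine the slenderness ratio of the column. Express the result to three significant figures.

λ ≈ 133

I = πd⁴/64 = π×194⁴/64 = 6.953×10^7 mm⁴
A = 2.956×10^4 mm²;  r_min = √(I/A) = √(6.953×10^7/2.956×10^4) = 48.50 mm
L_e = K·L = 1 × 6.46 m = 6.460 m = 6460.0 mm
λ = L_e / r_min = 6460.0 / 48.50 = 133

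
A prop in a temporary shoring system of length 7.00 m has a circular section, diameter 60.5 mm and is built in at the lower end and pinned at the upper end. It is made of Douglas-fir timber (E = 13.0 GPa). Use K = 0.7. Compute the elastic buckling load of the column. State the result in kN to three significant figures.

I = πd⁴/64 = π×60.5⁴/64 = 6.576×10^5 mm⁴
I = 6.576×10^5 mm⁴ = 6.576×10^-7 m⁴
Effective length L_e = K·L = 0.7 × 7.00 = 4.900 m
P_cr = π²EI / L_e² = π² × 13.0×10⁹ × 6.576×10^-7 / 4.900² = 3.514×10^3 N

P_cr ≈ 3.51 kN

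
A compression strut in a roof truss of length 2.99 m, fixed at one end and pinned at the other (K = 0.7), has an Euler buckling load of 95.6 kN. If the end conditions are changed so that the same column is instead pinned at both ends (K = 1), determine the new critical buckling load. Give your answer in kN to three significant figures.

P_cr ≈ 46.8 kN

P_cr ∝ 1/K², so P_cr,new = P_cr,old × (K_old/K_new)² = 95.6 × (0.7/1)²
= 95.6 × 0.4900 = 46.8 kN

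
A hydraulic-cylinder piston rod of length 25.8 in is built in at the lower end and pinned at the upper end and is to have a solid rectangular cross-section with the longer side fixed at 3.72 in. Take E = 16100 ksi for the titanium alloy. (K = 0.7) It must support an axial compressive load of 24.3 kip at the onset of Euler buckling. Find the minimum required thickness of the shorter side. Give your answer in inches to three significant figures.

b ≈ 0.544 in

L_e = K·L = 0.7 × 25.8 = 18.06 in
Required I = P_cr·L_e²/(π²E) = 2.430×10^4 × 18.06² / (π² × 1.61×10^7) = 4.988×10^-2 in⁴
Rectangle, weak axis: I_min = h·b³/12 with h = 3.72 in fixed  ⇒  b = (12I/h)^(1/3) = 0.544 in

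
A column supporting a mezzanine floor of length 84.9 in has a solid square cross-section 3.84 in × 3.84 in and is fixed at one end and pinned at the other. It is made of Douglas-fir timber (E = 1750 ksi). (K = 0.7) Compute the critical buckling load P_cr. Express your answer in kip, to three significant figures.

P_cr ≈ 88.6 kip

I = a⁴/12 = 3.84⁴/12 = 18.12 in⁴
Effective length L_e = K·L = 0.7 × 84.9 = 59.43 in
P_cr = π²EI / L_e² = π² × 1750×10³ × 18.12 / 59.43² = 8.861×10^4 lb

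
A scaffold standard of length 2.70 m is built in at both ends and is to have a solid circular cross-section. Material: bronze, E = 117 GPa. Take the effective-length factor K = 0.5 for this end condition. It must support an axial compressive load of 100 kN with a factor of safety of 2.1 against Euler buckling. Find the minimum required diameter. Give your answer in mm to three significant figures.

d ≈ 51.0 mm

Required P_cr = n·P = 2.1 × 100 = 210.0 kN
L_e = K·L = 0.5 × 2.70 = 1.350 m
Required I = P_cr·L_e²/(π²E) = 2.100×10^5 × 1.350² / (π² × 1.17×10^11) = 3.314×10^-7 m⁴
I_req = 3.314×10^5 mm⁴
Solid circle: I = πd⁴/64  ⇒  d = (64I/π)^(1/4) = (64×3.314×10^5/π)^(1/4) = 51.0 mm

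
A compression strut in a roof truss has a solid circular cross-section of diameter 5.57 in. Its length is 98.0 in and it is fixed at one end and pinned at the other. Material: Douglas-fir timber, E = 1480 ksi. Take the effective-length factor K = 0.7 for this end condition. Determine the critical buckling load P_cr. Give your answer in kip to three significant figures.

P_cr ≈ 147 kip

I = πd⁴/64 = π×5.57⁴/64 = 47.25 in⁴
Effective length L_e = K·L = 0.7 × 98.0 = 68.60 in
P_cr = π²EI / L_e² = π² × 1480×10³ × 47.25 / 68.60² = 1.467×10^5 lb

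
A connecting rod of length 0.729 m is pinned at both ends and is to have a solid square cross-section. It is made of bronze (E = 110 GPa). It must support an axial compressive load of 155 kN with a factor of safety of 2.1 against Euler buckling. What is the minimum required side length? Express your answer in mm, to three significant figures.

Required P_cr = n·P = 2.1 × 155 = 325.5 kN
L_e = K·L = 1 × 0.729 = 0.7290 m
Required I = P_cr·L_e²/(π²E) = 3.255×10^5 × 0.7290² / (π² × 1.10×10^11) = 1.593×10^-7 m⁴
I_req = 1.593×10^5 mm⁴
Solid square: I = a⁴/12  ⇒  a = (12I)^(1/4) = (12×1.593×10^5)^(1/4) = 37.2 mm

a ≈ 37.2 mm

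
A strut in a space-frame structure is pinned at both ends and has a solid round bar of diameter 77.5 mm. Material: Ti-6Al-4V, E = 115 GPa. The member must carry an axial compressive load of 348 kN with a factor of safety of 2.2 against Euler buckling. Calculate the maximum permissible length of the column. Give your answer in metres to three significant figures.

I = πd⁴/64 = π×77.5⁴/64 = 1.771×10^6 mm⁴
I = 1.771×10^-6 m⁴
Required critical load P_cr = n·P = 2.2 × 348 = 765.6 kN = 7.656×10^5 N
From P_cr = π²EI/(K·L)²:  L = (1/K)·√(π²EI/P_cr) = (1/1)·√(π²×1.15×10^11×1.771×10^-6/7.656×10^5)
L = 1.62 m

L_max ≈ 1.62 m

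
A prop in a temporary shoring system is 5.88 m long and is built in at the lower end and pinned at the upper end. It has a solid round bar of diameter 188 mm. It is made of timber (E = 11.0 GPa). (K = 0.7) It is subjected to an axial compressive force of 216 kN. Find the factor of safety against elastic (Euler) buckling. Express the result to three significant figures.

n ≈ 1.82

I = πd⁴/64 = π×188⁴/64 = 6.132×10^7 mm⁴
I = 6.132×10^7 mm⁴ = 6.132×10^-5 m⁴
Effective length L_e = K·L = 0.7 × 5.88 = 4.116 m
P_cr = π²EI / L_e² = π² × 11.0×10⁹ × 6.132×10^-5 / 4.116² = 3.930×10^5 N
Factor of safety n = P_cr / P = 392.96 / 216 = 1.82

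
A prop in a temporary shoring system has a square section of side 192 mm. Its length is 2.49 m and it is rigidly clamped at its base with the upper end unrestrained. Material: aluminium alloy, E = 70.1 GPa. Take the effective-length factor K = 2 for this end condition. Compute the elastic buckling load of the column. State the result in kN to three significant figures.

P_cr ≈ 3160 kN

I = a⁴/12 = 192⁴/12 = 1.132×10^8 mm⁴
I = 1.132×10^8 mm⁴ = 1.132×10^-4 m⁴
Effective length L_e = K·L = 2 × 2.49 = 4.980 m
P_cr = π²EI / L_e² = π² × 70.1×10⁹ × 1.132×10^-4 / 4.980² = 3.159×10^6 N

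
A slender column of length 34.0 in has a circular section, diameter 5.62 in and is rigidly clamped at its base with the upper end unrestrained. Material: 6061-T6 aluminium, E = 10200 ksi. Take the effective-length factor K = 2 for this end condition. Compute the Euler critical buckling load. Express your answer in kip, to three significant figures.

P_cr ≈ 1070 kip

I = πd⁴/64 = π×5.62⁴/64 = 48.97 in⁴
Effective length L_e = K·L = 2 × 34.0 = 68.00 in
P_cr = π²EI / L_e² = π² × 10200×10³ × 48.97 / 68.00² = 1.066×10^6 lb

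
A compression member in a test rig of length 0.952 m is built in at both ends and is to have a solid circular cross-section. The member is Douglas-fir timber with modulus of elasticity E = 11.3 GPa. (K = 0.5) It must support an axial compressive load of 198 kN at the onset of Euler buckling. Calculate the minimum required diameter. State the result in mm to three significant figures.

L_e = K·L = 0.5 × 0.952 = 0.4760 m
Required I = P_cr·L_e²/(π²E) = 1.980×10^5 × 0.4760² / (π² × 1.13×10^10) = 4.023×10^-7 m⁴
I_req = 4.023×10^5 mm⁴
Solid circle: I = πd⁴/64  ⇒  d = (64I/π)^(1/4) = (64×4.023×10^5/π)^(1/4) = 53.5 mm

d ≈ 53.5 mm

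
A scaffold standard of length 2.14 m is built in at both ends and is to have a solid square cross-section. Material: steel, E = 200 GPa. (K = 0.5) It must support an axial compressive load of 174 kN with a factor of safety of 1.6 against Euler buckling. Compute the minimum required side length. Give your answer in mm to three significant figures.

a ≈ 37.3 mm

Required P_cr = n·P = 1.6 × 174 = 278.4 kN
L_e = K·L = 0.5 × 2.14 = 1.070 m
Required I = P_cr·L_e²/(π²E) = 2.784×10^5 × 1.070² / (π² × 2.00×10^11) = 1.615×10^-7 m⁴
I_req = 1.615×10^5 mm⁴
Solid square: I = a⁴/12  ⇒  a = (12I)^(1/4) = (12×1.615×10^5)^(1/4) = 37.3 mm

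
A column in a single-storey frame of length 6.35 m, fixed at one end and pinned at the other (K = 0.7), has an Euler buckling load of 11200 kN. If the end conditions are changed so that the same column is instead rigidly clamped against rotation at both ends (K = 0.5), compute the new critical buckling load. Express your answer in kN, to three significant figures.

P_cr ∝ 1/K², so P_cr,new = P_cr,old × (K_old/K_new)² = 11200 × (0.7/0.5)²
= 11200 × 1.960 = 22000 kN

P_cr ≈ 22000 kN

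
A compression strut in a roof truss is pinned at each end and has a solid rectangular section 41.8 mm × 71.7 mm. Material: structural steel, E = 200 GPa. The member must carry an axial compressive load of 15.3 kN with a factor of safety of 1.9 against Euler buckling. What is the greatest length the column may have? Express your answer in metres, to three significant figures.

L_max ≈ 5.44 m

Buckling occurs about the weak axis: I_min = h·b³/12 with b = 41.8 mm (the shorter side).
I_min = 71.7×41.8³/12 = 4.364×10^5 mm⁴
I = 4.364×10^-7 m⁴
Required critical load P_cr = n·P = 1.9 × 15.3 = 29.07 kN = 2.907×10^4 N
From P_cr = π²EI/(K·L)²:  L = (1/K)·√(π²EI/P_cr) = (1/1)·√(π²×2.00×10^11×4.364×10^-7/2.907×10^4)
L = 5.44 m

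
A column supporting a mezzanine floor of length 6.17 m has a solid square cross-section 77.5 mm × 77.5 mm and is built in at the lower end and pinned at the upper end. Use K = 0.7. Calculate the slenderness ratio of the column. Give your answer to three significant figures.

λ ≈ 193

For a square r = a/√12 = 77.5/√12 = 22.37 mm
L_e = K·L = 0.7 × 6.17 m = 4.319 m = 4319.0 mm
λ = L_e / r_min = 4319.0 / 22.37 = 193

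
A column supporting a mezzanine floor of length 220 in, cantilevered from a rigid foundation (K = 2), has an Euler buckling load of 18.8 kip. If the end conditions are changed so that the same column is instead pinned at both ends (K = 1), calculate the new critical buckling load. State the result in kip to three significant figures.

P_cr ∝ 1/K², so P_cr,new = P_cr,old × (K_old/K_new)² = 18.8 × (2/1)²
= 18.8 × 4.000 = 75.2 kip

P_cr ≈ 75.2 kip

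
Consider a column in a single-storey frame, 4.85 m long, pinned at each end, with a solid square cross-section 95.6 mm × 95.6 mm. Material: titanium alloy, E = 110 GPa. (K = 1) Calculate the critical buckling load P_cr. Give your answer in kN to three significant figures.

I = a⁴/12 = 95.6⁴/12 = 6.961×10^6 mm⁴
I = 6.961×10^6 mm⁴ = 6.961×10^-6 m⁴
Effective length L_e = K·L = 1 × 4.85 = 4.850 m
P_cr = π²EI / L_e² = π² × 110×10⁹ × 6.961×10^-6 / 4.850² = 3.213×10^5 N

P_cr ≈ 321 kN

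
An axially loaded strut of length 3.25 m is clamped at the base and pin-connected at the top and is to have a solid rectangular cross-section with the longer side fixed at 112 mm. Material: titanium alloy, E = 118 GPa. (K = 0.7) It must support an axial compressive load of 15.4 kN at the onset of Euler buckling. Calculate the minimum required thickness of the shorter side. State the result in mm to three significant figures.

L_e = K·L = 0.7 × 3.25 = 2.275 m
Required I = P_cr·L_e²/(π²E) = 1.540×10^4 × 2.275² / (π² × 1.18×10^11) = 6.844×10^-8 m⁴
I_req = 6.844×10^4 mm⁴
Rectangle, weak axis: I_min = h·b³/12 with h = 112 mm fixed  ⇒  b = (12I/h)^(1/3) = 19.4 mm

b ≈ 19.4 mm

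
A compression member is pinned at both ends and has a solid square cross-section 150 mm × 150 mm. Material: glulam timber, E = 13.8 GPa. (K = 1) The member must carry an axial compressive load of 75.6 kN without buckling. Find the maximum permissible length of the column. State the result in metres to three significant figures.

I = a⁴/12 = 150⁴/12 = 4.219×10^7 mm⁴
I = 4.219×10^-5 m⁴
At the buckling limit P_cr = P = 7.560×10^4 N
From P_cr = π²EI/(K·L)²:  L = (1/K)·√(π²EI/P_cr) = (1/1)·√(π²×1.38×10^10×4.219×10^-5/7.560×10^4)
L = 8.72 m

L_max ≈ 8.72 m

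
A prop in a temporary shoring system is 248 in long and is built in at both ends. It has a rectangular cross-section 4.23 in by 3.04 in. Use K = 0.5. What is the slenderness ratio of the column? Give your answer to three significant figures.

Buckling occurs about the weak axis: I_min = h·b³/12 with b = 3.04 in (the shorter side).
I_min = 4.23×3.04³/12 = 9.903 in⁴
A = 12.86 in²;  r_min = √(I/A) = √(9.903/12.86) = 0.8776 in
L_e = K·L = 0.5 × 248 = 124.0 in
λ = L_e / r_min = 124.00 / 0.8776 = 141

λ ≈ 141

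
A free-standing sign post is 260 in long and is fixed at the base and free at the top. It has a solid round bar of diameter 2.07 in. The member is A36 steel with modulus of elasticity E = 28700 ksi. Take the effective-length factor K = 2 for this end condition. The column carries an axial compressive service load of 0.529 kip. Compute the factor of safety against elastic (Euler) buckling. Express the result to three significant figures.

n ≈ 1.78

I = πd⁴/64 = π×2.07⁴/64 = 0.9013 in⁴
Effective length L_e = K·L = 2 × 260 = 520.0 in
P_cr = π²EI / L_e² = π² × 28700×10³ × 0.9013 / 520.0² = 944.1 lb
Factor of safety n = P_cr / P = 0.94412 / 0.529 = 1.78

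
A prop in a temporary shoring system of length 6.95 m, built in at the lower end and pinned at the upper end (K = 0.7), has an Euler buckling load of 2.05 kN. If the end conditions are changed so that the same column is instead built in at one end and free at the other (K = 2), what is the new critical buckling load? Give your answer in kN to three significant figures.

P_cr ≈ 0.251 kN

P_cr ∝ 1/K², so P_cr,new = P_cr,old × (K_old/K_new)² = 2.05 × (0.7/2)²
= 2.05 × 0.1225 = 0.251 kN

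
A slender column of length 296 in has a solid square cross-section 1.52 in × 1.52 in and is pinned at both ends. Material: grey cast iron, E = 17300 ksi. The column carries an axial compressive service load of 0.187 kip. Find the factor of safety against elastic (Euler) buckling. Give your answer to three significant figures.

I = a⁴/12 = 1.52⁴/12 = 0.4448 in⁴
Effective length L_e = K·L = 1 × 296 = 296.0 in
P_cr = π²EI / L_e² = π² × 17300×10³ × 0.4448 / 296.0² = 866.9 lb
Factor of safety n = P_cr / P = 0.86687 / 0.187 = 4.64

n ≈ 4.64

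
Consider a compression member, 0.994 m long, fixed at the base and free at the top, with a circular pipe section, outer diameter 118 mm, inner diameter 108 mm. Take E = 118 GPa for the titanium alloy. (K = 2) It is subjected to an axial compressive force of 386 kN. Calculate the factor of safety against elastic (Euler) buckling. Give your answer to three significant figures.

n ≈ 2.17

d_o = 118 mm, d_i = 108 mm
I = π(d_o⁴ − d_i⁴)/64 = π(118⁴ − 108.0⁴)/64 = 2.839×10^6 mm⁴
I = 2.839×10^6 mm⁴ = 2.839×10^-6 m⁴
Effective length L_e = K·L = 2 × 0.994 = 1.988 m
P_cr = π²EI / L_e² = π² × 118×10⁹ × 2.839×10^-6 / 1.988² = 8.365×10^5 N
Factor of safety n = P_cr / P = 836.50 / 386 = 2.17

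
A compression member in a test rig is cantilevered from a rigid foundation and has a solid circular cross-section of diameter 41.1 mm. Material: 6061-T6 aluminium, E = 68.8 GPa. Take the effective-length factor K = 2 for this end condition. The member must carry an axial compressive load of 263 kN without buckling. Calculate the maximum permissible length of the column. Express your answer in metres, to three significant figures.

I = πd⁴/64 = π×41.1⁴/64 = 1.401×10^5 mm⁴
I = 1.401×10^-7 m⁴
At the buckling limit P_cr = P = 2.630×10^5 N
From P_cr = π²EI/(K·L)²:  L = (1/K)·√(π²EI/P_cr) = (1/2)·√(π²×6.88×10^10×1.401×10^-7/2.630×10^5)
L = 0.301 m

L_max ≈ 0.301 m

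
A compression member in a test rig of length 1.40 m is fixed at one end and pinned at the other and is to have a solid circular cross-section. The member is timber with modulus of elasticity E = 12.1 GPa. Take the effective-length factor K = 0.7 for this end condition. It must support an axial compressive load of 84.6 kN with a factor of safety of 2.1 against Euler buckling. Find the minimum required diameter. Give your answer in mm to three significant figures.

Required P_cr = n·P = 2.1 × 84.6 = 177.7 kN
L_e = K·L = 0.7 × 1.40 = 0.9800 m
Required I = P_cr·L_e²/(π²E) = 1.777×10^5 × 0.9800² / (π² × 1.21×10^10) = 1.429×10^-6 m⁴
I_req = 1.429×10^6 mm⁴
Solid circle: I = πd⁴/64  ⇒  d = (64I/π)^(1/4) = (64×1.429×10^6/π)^(1/4) = 73.5 mm

d ≈ 73.5 mm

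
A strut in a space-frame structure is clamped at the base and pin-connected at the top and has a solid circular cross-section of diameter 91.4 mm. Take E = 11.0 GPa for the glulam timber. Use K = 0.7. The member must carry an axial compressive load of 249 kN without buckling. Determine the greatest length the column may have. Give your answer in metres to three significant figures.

I = πd⁴/64 = π×91.4⁴/64 = 3.426×10^6 mm⁴
I = 3.426×10^-6 m⁴
At the buckling limit P_cr = P = 2.490×10^5 N
From P_cr = π²EI/(K·L)²:  L = (1/K)·√(π²EI/P_cr) = (1/0.7)·√(π²×1.10×10^10×3.426×10^-6/2.490×10^5)
L = 1.75 m

L_max ≈ 1.75 m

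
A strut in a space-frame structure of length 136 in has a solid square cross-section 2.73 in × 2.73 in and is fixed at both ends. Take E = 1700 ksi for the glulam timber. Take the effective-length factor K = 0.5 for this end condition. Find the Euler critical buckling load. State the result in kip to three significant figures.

I = a⁴/12 = 2.73⁴/12 = 4.629 in⁴
Effective length L_e = K·L = 0.5 × 136 = 68.00 in
P_cr = π²EI / L_e² = π² × 1700×10³ × 4.629 / 68.00² = 1.680×10^4 lb

P_cr ≈ 16.8 kip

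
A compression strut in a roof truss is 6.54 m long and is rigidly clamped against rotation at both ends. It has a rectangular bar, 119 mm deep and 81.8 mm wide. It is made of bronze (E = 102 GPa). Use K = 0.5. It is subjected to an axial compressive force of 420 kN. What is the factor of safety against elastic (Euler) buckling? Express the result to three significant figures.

Buckling occurs about the weak axis: I_min = h·b³/12 with b = 81.8 mm (the shorter side).
I_min = 119×81.8³/12 = 5.428×10^6 mm⁴
I = 5.428×10^6 mm⁴ = 5.428×10^-6 m⁴
Effective length L_e = K·L = 0.5 × 6.54 = 3.270 m
P_cr = π²EI / L_e² = π² × 102×10⁹ × 5.428×10^-6 / 3.270² = 5.110×10^5 N
Factor of safety n = P_cr / P = 511.01 / 420 = 1.22

n ≈ 1.22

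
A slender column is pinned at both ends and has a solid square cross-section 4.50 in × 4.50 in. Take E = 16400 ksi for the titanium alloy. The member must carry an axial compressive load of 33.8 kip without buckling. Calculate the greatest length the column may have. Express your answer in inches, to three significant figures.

L_max ≈ 405 in

I = a⁴/12 = 4.50⁴/12 = 34.17 in⁴
At the buckling limit P_cr = P = 3.380×10^4 lb
From P_cr = π²EI/(K·L)²:  L = (1/K)·√(π²EI/P_cr) = (1/1)·√(π²×1.64×10^7×34.17/3.380×10^4)
L = 405 in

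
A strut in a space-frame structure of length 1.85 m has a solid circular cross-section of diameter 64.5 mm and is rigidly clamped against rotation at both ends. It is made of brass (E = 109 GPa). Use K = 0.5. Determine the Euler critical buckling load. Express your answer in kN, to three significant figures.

I = πd⁴/64 = π×64.5⁴/64 = 8.496×10^5 mm⁴
I = 8.496×10^5 mm⁴ = 8.496×10^-7 m⁴
Effective length L_e = K·L = 0.5 × 1.85 = 0.9250 m
P_cr = π²EI / L_e² = π² × 109×10⁹ × 8.496×10^-7 / 0.9250² = 1.068×10^6 N

P_cr ≈ 1070 kN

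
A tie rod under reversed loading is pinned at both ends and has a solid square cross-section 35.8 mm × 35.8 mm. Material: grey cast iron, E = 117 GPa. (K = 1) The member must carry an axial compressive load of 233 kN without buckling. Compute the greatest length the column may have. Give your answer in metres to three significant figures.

I = a⁴/12 = 35.8⁴/12 = 1.369×10^5 mm⁴
I = 1.369×10^-7 m⁴
At the buckling limit P_cr = P = 2.330×10^5 N
From P_cr = π²EI/(K·L)²:  L = (1/K)·√(π²EI/P_cr) = (1/1)·√(π²×1.17×10^11×1.369×10^-7/2.330×10^5)
L = 0.824 m

L_max ≈ 0.824 m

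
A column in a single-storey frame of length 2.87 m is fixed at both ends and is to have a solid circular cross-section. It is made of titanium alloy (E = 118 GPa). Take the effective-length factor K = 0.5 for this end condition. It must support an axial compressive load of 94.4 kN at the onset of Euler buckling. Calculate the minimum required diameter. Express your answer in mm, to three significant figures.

d ≈ 42.9 mm

L_e = K·L = 0.5 × 2.87 = 1.435 m
Required I = P_cr·L_e²/(π²E) = 9.440×10^4 × 1.435² / (π² × 1.18×10^11) = 1.669×10^-7 m⁴
I_req = 1.669×10^5 mm⁴
Solid circle: I = πd⁴/64  ⇒  d = (64I/π)^(1/4) = (64×1.669×10^5/π)^(1/4) = 42.9 mm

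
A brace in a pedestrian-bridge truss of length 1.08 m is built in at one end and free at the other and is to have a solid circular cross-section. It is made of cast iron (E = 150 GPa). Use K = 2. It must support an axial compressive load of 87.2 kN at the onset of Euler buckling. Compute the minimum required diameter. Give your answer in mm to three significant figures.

L_e = K·L = 2 × 1.08 = 2.160 m
Required I = P_cr·L_e²/(π²E) = 8.720×10^4 × 2.160² / (π² × 1.50×10^11) = 2.748×10^-7 m⁴
I_req = 2.748×10^5 mm⁴
Solid circle: I = πd⁴/64  ⇒  d = (64I/π)^(1/4) = (64×2.748×10^5/π)^(1/4) = 48.6 mm

d ≈ 48.6 mm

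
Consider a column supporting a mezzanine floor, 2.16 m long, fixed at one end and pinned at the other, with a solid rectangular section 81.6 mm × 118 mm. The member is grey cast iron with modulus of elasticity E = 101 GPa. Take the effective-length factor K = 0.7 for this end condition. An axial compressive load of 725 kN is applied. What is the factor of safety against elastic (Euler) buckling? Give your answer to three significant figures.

n ≈ 3.21

Buckling occurs about the weak axis: I_min = h·b³/12 with b = 81.6 mm (the shorter side).
I_min = 118×81.6³/12 = 5.343×10^6 mm⁴
I = 5.343×10^6 mm⁴ = 5.343×10^-6 m⁴
Effective length L_e = K·L = 0.7 × 2.16 = 1.512 m
P_cr = π²EI / L_e² = π² × 101×10⁹ × 5.343×10^-6 / 1.512² = 2.330×10^6 N
Factor of safety n = P_cr / P = 2329.6 / 725 = 3.21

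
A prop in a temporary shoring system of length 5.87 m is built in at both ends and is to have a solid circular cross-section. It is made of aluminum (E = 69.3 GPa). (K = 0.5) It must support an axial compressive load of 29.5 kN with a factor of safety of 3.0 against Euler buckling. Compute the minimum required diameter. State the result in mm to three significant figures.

d ≈ 69.0 mm

Required P_cr = n·P = 3.0 × 29.5 = 88.50 kN
L_e = K·L = 0.5 × 5.87 = 2.935 m
Required I = P_cr·L_e²/(π²E) = 8.850×10^4 × 2.935² / (π² × 6.93×10^10) = 1.115×10^-6 m⁴
I_req = 1.115×10^6 mm⁴
Solid circle: I = πd⁴/64  ⇒  d = (64I/π)^(1/4) = (64×1.115×10^6/π)^(1/4) = 69.0 mm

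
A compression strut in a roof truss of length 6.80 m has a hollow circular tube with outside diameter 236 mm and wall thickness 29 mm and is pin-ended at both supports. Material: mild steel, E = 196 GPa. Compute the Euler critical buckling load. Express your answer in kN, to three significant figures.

P_cr ≈ 4310 kN

Inner diameter d_i = 236 − 2×29 = 178.0 mm
I = π(d_o⁴ − d_i⁴)/64 = π(236⁴ − 178.0⁴)/64 = 1.030×10^8 mm⁴
I = 1.030×10^8 mm⁴ = 1.030×10^-4 m⁴
Effective length L_e = K·L = 1 × 6.80 = 6.800 m
P_cr = π²EI / L_e² = π² × 196×10⁹ × 1.030×10^-4 / 6.800² = 4.309×10^6 N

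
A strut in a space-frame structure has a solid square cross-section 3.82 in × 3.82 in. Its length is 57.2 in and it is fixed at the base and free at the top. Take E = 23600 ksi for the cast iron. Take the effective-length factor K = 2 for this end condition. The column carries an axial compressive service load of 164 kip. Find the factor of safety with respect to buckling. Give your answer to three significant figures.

n ≈ 1.93

I = a⁴/12 = 3.82⁴/12 = 17.74 in⁴
Effective length L_e = K·L = 2 × 57.2 = 114.4 in
P_cr = π²EI / L_e² = π² × 23600×10³ × 17.74 / 114.4² = 3.158×10^5 lb
Factor of safety n = P_cr / P = 315.81 / 164 = 1.93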